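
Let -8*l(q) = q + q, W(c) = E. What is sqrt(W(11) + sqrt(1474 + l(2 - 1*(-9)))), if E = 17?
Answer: sqrt(68 + 2*sqrt(5885))/2 ≈ 7.4402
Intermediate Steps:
W(c) = 17
l(q) = -q/4 (l(q) = -(q + q)/8 = -q/4)
sqrt(W(11) + sqrt(1474 + l(2 - 1*(-9)))) = sqrt(17 + sqrt(1474 - (2 - 1*(-9))/4)) = sqrt(17 + sqrt(1474 - (2 + 9)/4)) = sqrt(17 + sqrt(1474 - 1/4*11)) = sqrt(17 + sqrt(1474 - 11/4)) = sqrt(17 + sqrt(5885/4)) = sqrt(17 + sqrt(5885)/2)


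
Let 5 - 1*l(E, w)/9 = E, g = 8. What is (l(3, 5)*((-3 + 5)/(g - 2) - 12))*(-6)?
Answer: 1260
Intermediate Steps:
l(E, w) = 45 - 9*E
(l(3, 5)*((-3 + 5)/(g - 2) - 12))*(-6) = ((45 - 9*3)*((-3 + 5)/(8 - 2) - 12))*(-6) = ((45 - 27)*(2/6 - 12))*(-6) = (18*(2*(⅙) - 12))*(-6) = (18*(⅓ - 12))*(-6) = (18*(-35/3))*(-6) = -210*(-6) = 1260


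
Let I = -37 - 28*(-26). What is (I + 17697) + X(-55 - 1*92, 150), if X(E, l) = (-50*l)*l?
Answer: -1106612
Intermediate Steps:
X(E, l) = -50*l²
I = 691 (I = -37 + 728 = 691)
(I + 17697) + X(-55 - 1*92, 150) = (691 + 17697) - 50*150² = 18388 - 50*22500 = 18388 - 1125000 = -1106612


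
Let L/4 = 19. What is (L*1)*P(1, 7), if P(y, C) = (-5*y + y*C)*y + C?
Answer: 684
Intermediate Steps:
L = 76 (L = 4*19 = 76)
P(y, C) = C + y*(-5*y + C*y) (P(y, C) = (-5*y + C*y)*y + C = y*(-5*y + C*y) + C = C + y*(-5*y + C*y))
(L*1)*P(1, 7) = (76*1)*(7 - 5*1**2 + 7*1**2) = 76*(7 - 5*1 + 7*1) = 76*(7 - 5 + 7) = 76*9 = 684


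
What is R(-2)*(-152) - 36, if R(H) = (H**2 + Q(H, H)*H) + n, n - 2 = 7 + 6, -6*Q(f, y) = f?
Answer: -8468/3 ≈ -2822.7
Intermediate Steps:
Q(f, y) = -f/6
n = 15 (n = 2 + (7 + 6) = 2 + 13 = 15)
R(H) = 15 + 5*H**2/6 (R(H) = (H**2 + (-H/6)*H) + 15 = (H**2 - H**2/6) + 15 = 5*H**2/6 + 15 = 15 + 5*H**2/6)
R(-2)*(-152) - 36 = (15 + (5/6)*(-2)**2)*(-152) - 36 = (15 + (5/6)*4)*(-152) - 36 = (15 + 10/3)*(-152) - 36 = (55/3)*(-152) - 36 = -8360/3 - 36 = -8468/3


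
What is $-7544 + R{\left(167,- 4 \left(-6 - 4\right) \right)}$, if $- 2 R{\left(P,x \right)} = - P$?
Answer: $- \frac{14921}{2} \approx -7460.5$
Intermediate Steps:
$R{\left(P,x \right)} = \frac{P}{2}$ ($R{\left(P,x \right)} = - \frac{\left(-1\right) P}{2} = \frac{P}{2}$)
$-7544 + R{\left(167,- 4 \left(-6 - 4\right) \right)} = -7544 + \frac{1}{2} \cdot 167 = -7544 + \frac{167}{2} = - \frac{14921}{2}$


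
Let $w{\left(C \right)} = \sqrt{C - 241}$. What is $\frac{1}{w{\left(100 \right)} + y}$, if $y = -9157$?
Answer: $- \frac{9157}{83850790} - \frac{i \sqrt{141}}{83850790} \approx -0.00010921 - 1.4161 \cdot 10^{-7} i$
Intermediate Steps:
$w{\left(C \right)} = \sqrt{-241 + C}$
$\frac{1}{w{\left(100 \right)} + y} = \frac{1}{\sqrt{-241 + 100} - 9157} = \frac{1}{\sqrt{-141} - 9157} = \frac{1}{i \sqrt{141} - 9157} = \frac{1}{-9157 + i \sqrt{141}}$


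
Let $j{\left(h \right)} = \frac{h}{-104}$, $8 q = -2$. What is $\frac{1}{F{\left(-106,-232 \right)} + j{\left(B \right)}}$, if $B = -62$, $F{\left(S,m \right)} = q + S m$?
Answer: $\frac{26}{639401} \approx 4.0663 \cdot 10^{-5}$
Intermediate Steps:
$q = - \frac{1}{4}$ ($q = \frac{1}{8} \left(-2\right) = - \frac{1}{4} \approx -0.25$)
$F{\left(S,m \right)} = - \frac{1}{4} + S m$
$j{\left(h \right)} = - \frac{h}{104}$ ($j{\left(h \right)} = h \left(- \frac{1}{104}\right) = - \frac{h}{104}$)
$\frac{1}{F{\left(-106,-232 \right)} + j{\left(B \right)}} = \frac{1}{\left(- \frac{1}{4} - -24592\right) - - \frac{31}{52}} = \frac{1}{\left(- \frac{1}{4} + 24592\right) + \frac{31}{52}} = \frac{1}{\frac{98367}{4} + \frac{31}{52}} = \frac{1}{\frac{639401}{26}} = \frac{26}{639401}$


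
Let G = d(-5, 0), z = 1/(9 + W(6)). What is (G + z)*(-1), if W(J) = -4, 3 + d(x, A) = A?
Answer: 14/5 ≈ 2.8000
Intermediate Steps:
d(x, A) = -3 + A
z = ⅕ (z = 1/(9 - 4) = 1/5 = ⅕ ≈ 0.20000)
G = -3 (G = -3 + 0 = -3)
(G + z)*(-1) = (-3 + ⅕)*(-1) = -14/5*(-1) = 14/5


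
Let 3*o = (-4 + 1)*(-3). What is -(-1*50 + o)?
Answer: 47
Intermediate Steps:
o = 3 (o = ((-4 + 1)*(-3))/3 = (-3*(-3))/3 = (⅓)*9 = 3)
-(-1*50 + o) = -(-1*50 + 3) = -(-50 + 3) = -1*(-47) = 47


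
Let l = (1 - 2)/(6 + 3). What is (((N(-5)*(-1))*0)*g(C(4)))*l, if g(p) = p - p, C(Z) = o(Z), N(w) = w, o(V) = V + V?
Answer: 0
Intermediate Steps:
o(V) = 2*V
C(Z) = 2*Z
g(p) = 0
l = -⅑ (l = -1/9 = -1*⅑ = -⅑ ≈ -0.11111)
(((N(-5)*(-1))*0)*g(C(4)))*l = ((-5*(-1)*0)*0)*(-⅑) = ((5*0)*0)*(-⅑) = (0*0)*(-⅑) = 0*(-⅑) = 0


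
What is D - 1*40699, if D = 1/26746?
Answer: -1088535453/26746 ≈ -40699.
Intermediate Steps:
D = 1/26746 ≈ 3.7389e-5
D - 1*40699 = 1/26746 - 1*40699 = 1/26746 - 40699 = -1088535453/26746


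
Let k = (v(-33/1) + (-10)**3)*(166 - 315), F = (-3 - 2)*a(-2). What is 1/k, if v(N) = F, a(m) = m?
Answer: 1/147510 ≈ 6.7792e-6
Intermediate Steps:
F = 10 (F = (-3 - 2)*(-2) = -5*(-2) = 10)
v(N) = 10
k = 147510 (k = (10 + (-10)**3)*(166 - 315) = (10 - 1000)*(-149) = -990*(-149) = 147510)
1/k = 1/147510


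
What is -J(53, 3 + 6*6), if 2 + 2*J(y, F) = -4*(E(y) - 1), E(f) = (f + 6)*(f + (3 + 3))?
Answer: 6961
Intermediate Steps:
E(f) = (6 + f)**2 (E(f) = (6 + f)*(f + 6) = (6 + f)*(6 + f) = (6 + f)**2)
J(y, F) = 1 - 2*(6 + y)**2 (J(y, F) = -1 + (-4*((6 + y)**2 - 1))/2 = -1 + (-4*(-1 + (6 + y)**2))/2 = -1 + (4 - 4*(6 + y)**2)/2 = -1 + (2 - 2*(6 + y)**2) = 1 - 2*(6 + y)**2)
-J(53, 3 + 6*6) = -(1 - 2*(6 + 53)**2) = -(1 - 2*59**2) = -(1 - 2*3481) = -(1 - 6962) = -1*(-6961) = 6961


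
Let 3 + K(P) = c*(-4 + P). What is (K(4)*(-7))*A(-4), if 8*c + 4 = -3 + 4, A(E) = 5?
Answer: 105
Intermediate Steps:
c = -3/8 (c = -½ + (-3 + 4)/8 = -½ + (⅛)*1 = -½ + ⅛ = -3/8 ≈ -0.37500)
K(P) = -3/2 - 3*P/8 (K(P) = -3 - 3*(-4 + P)/8 = -3 + (3/2 - 3*P/8) = -3/2 - 3*P/8)
(K(4)*(-7))*A(-4) = ((-3/2 - 3/8*4)*(-7))*5 = ((-3/2 - 3/2)*(-7))*5 = -3*(-7)*5 = 21*5 = 105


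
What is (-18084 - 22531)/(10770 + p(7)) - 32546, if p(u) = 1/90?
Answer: -31550525696/969301 ≈ -32550.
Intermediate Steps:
p(u) = 1/90
(-18084 - 22531)/(10770 + p(7)) - 32546 = (-18084 - 22531)/(10770 + 1/90) - 32546 = -40615/969301/90 - 32546 = -40615*90/969301 - 32546 = -3655350/969301 - 32546 = -31550525696/969301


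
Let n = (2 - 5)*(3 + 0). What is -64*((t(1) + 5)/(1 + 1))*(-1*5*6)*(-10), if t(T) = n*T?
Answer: 38400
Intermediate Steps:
n = -9 (n = -3*3 = -9)
t(T) = -9*T
-64*((t(1) + 5)/(1 + 1))*(-1*5*6)*(-10) = -64*((-9*1 + 5)/(1 + 1))*(-1*5*6)*(-10) = -64*((-9 + 5)/2)*(-5*6)*(-10) = -64*-4*½*(-30)*(-10) = -64*(-2*(-30))*(-10) = -3840*(-10) = -64*(-600) = 38400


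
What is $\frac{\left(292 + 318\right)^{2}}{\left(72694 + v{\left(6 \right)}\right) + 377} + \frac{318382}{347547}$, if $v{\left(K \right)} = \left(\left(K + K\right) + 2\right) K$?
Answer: $\frac{10174231594}{1694986719} \approx 6.0025$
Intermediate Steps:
$v{\left(K \right)} = K \left(2 + 2 K\right)$ ($v{\left(K \right)} = \left(2 K + 2\right) K = \left(2 + 2 K\right) K = K \left(2 + 2 K\right)$)
$\frac{\left(292 + 318\right)^{2}}{\left(72694 + v{\left(6 \right)}\right) + 377} + \frac{318382}{347547} = \frac{\left(292 + 318\right)^{2}}{\left(72694 + 2 \cdot 6 \left(1 + 6\right)\right) + 377} + \frac{318382}{347547} = \frac{610^{2}}{\left(72694 + 2 \cdot 6 \cdot 7\right) + 377} + 318382 \cdot \frac{1}{347547} = \frac{372100}{\left(72694 + 84\right) + 377} + \frac{318382}{347547} = \frac{372100}{72778 + 377} + \frac{318382}{347547} = \frac{372100}{73155} + \frac{318382}{347547} = 372100 \cdot \frac{1}{73155} + \frac{318382}{347547} = \frac{74420}{14631} + \frac{318382}{347547} = \frac{10174231594}{1694986719}$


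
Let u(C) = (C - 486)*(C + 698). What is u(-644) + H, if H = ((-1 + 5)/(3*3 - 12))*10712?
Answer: -225908/3 ≈ -75303.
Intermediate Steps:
H = -42848/3 (H = (4/(9 - 12))*10712 = (4/(-3))*10712 = (4*(-1/3))*10712 = -4/3*10712 = -42848/3 ≈ -14283.)
u(C) = (-486 + C)*(698 + C)
u(-644) + H = (-339228 + (-644)**2 + 212*(-644)) - 42848/3 = (-339228 + 414736 - 136528) - 42848/3 = -61020 - 42848/3 = -225908/3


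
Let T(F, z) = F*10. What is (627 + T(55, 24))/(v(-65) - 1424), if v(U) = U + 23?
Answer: -1177/1466 ≈ -0.80287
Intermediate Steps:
v(U) = 23 + U
T(F, z) = 10*F
(627 + T(55, 24))/(v(-65) - 1424) = (627 + 10*55)/((23 - 65) - 1424) = (627 + 550)/(-42 - 1424) = 1177/(-1466) = 1177*(-1/1466) = -1177/1466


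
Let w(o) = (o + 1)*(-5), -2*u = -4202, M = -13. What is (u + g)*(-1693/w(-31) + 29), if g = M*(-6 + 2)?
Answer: 5720521/150 ≈ 38137.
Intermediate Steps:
u = 2101 (u = -1/2*(-4202) = 2101)
w(o) = -5 - 5*o (w(o) = (1 + o)*(-5) = -5 - 5*o)
g = 52 (g = -13*(-6 + 2) = -13*(-4) = 52)
(u + g)*(-1693/w(-31) + 29) = (2101 + 52)*(-1693/(-5 - 5*(-31)) + 29) = 2153*(-1693/(-5 + 155) + 29) = 2153*(-1693/150 + 29) = 2153*(2657/150) = 5720521/150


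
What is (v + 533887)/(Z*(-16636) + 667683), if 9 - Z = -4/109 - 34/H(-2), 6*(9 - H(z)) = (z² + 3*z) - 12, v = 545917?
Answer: 117698636/50951015 ≈ 2.3100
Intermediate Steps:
H(z) = 11 - z/2 - z²/6 (H(z) = 9 - ((z² + 3*z) - 12)/6 = 9 - (-12 + z² + 3*z)/6 = 9 + (2 - z/2 - z²/6) = 11 - z/2 - z²/6)
Z = 1312/109 (Z = 9 - (-4/109 - 34/(11 - ½*(-2) - ⅙*(-2)²)) = 9 - (-4*1/109 - 34/(11 + 1 - ⅙*4)) = 9 - (-4/109 - 34/(11 + 1 - ⅔)) = 9 - (-4/109 - 34/34/3) = 9 - (-4/109 - 34*3/34) = 9 - (-4/109 - 3) = 9 - 1*(-331/109) = 9 + 331/109 = 1312/109 ≈ 12.037)
(v + 533887)/(Z*(-16636) + 667683) = (545917 + 533887)/((1312/109)*(-16636) + 667683) = 1079804/(-21826432/109 + 667683) = 1079804/(50951015/109) = 1079804*(109/50951015) = 117698636/50951015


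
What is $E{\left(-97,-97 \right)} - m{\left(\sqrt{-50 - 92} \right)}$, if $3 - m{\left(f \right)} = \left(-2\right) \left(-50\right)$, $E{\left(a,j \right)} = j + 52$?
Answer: $52$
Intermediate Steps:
$E{\left(a,j \right)} = 52 + j$
$m{\left(f \right)} = -97$ ($m{\left(f \right)} = 3 - \left(-2\right) \left(-50\right) = 3 - 100 = -97$)
$E{\left(-97,-97 \right)} - m{\left(\sqrt{-50 - 92} \right)} = \left(52 - 97\right) - -97 = -45 + 97 = 52$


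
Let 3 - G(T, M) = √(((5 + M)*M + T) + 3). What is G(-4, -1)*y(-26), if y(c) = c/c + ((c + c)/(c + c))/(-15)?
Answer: 14/5 - 14*I*√5/15 ≈ 2.8 - 2.087*I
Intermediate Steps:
G(T, M) = 3 - √(3 + T + M*(5 + M)) (G(T, M) = 3 - √(((5 + M)*M + T) + 3) = 3 - √((M*(5 + M) + T) + 3) = 3 - √((T + M*(5 + M)) + 3) = 3 - √(3 + T + M*(5 + M)))
y(c) = 14/15 (y(c) = 1 + ((2*c)/((2*c)))*(-1/15) = 1 + ((2*c)*(1/(2*c)))*(-1/15) = 1 + 1*(-1/15) = 1 - 1/15 = 14/15)
G(-4, -1)*y(-26) = (3 - √(3 - 4 + (-1)² + 5*(-1)))*(14/15) = (3 - √(3 - 4 + 1 - 5))*(14/15) = (3 - √(-5))*(14/15) = (3 - I*√5)*(14/15) = 14/5 - 14*I*√5/15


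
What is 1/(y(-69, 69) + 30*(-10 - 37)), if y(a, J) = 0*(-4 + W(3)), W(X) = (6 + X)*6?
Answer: -1/1410 ≈ -0.00070922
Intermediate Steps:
W(X) = 36 + 6*X
y(a, J) = 0 (y(a, J) = 0*(-4 + (36 + 6*3)) = 0*(-4 + (36 + 18)) = 0*(-4 + 54) = 0*50 = 0)
1/(y(-69, 69) + 30*(-10 - 37)) = 1/(0 + 30*(-10 - 37)) = 1/(0 + 30*(-47)) = 1/(0 - 1410) = 1/(-1410) = -1/1410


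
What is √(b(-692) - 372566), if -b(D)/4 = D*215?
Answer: √222554 ≈ 471.76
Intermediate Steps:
b(D) = -860*D (b(D) = -4*D*215 = -860*D)
√(b(-692) - 372566) = √(-860*(-692) - 372566) = √(595120 - 372566) = √222554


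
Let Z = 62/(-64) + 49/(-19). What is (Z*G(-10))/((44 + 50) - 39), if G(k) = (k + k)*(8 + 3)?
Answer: 2157/152 ≈ 14.191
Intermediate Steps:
G(k) = 22*k (G(k) = (2*k)*11 = 22*k)
Z = -2157/608 (Z = 62*(-1/64) + 49*(-1/19) = -31/32 - 49/19 = -2157/608 ≈ -3.5477)
(Z*G(-10))/((44 + 50) - 39) = (-23727*(-10)/304)/((44 + 50) - 39) = (-2157/608*(-220))/(94 - 39) = (118635/152)/55 = (118635/152)*(1/55) = 2157/152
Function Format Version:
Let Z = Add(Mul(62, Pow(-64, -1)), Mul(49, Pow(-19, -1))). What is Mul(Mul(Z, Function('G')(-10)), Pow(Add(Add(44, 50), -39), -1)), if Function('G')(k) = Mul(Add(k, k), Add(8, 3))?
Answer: Rational(2157, 152) ≈ 14.191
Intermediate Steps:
Function('G')(k) = Mul(22, k) (Function('G')(k) = Mul(Mul(2, k), 11) = Mul(22, k))
Z = Rational(-2157, 608) (Z = Add(Mul(62, Rational(-1, 64)), Mul(49, Rational(-1, 19))) = Add(Rational(-31, 32), Rational(-49, 19)) = Rational(-2157, 608) ≈ -3.5477)
Mul(Mul(Z, Function('G')(-10)), Pow(Add(Add(44, 50), -39), -1)) = Mul(Mul(Rational(-2157, 608), Mul(22, -10)), Pow(Add(Add(44, 50), -39), -1)) = Mul(Mul(Rational(-2157, 608), -220), Pow(Add(94, -39), -1)) = Mul(Rational(118635, 152), Pow(55, -1)) = Mul(Rational(118635, 152), Rational(1, 55)) = Rational(2157, 152)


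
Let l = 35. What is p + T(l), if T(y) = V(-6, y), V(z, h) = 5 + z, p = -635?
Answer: -636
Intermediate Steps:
T(y) = -1 (T(y) = 5 - 6 = -1)
p + T(l) = -635 - 1 = -636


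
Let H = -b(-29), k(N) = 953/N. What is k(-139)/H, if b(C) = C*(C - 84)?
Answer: 953/455503 ≈ 0.0020922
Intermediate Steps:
b(C) = C*(-84 + C)
H = -3277 (H = -(-29)*(-84 - 29) = -(-29)*(-113) = -1*3277 = -3277)
k(-139)/H = (953/(-139))/(-3277) = (953*(-1/139))*(-1/3277) = -953/139*(-1/3277) = 953/455503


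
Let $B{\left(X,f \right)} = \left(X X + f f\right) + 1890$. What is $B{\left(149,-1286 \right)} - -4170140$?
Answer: $5848027$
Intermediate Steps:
$B{\left(X,f \right)} = 1890 + X^{2} + f^{2}$ ($B{\left(X,f \right)} = \left(X^{2} + f^{2}\right) + 1890 = 1890 + X^{2} + f^{2}$)
$B{\left(149,-1286 \right)} - -4170140 = \left(1890 + 149^{2} + \left(-1286\right)^{2}\right) - -4170140 = \left(1890 + 22201 + 1653796\right) + 4170140 = 1677887 + 4170140 = 5848027$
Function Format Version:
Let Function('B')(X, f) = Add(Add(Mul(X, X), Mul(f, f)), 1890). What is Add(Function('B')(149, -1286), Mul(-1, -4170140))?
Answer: 5848027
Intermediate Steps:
Function('B')(X, f) = Add(1890, Pow(X, 2), Pow(f, 2)) (Function('B')(X, f) = Add(Add(Pow(X, 2), Pow(f, 2)), 1890) = Add(1890, Pow(X, 2), Pow(f, 2)))
Add(Function('B')(149, -1286), Mul(-1, -4170140)) = Add(Add(1890, Pow(149, 2), Pow(-1286, 2)), Mul(-1, -4170140)) = Add(Add(1890, 22201, 1653796), 4170140) = Add(1677887, 4170140) = 5848027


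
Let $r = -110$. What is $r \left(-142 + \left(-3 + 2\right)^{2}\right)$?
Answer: $15510$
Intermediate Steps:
$r \left(-142 + \left(-3 + 2\right)^{2}\right) = - 110 \left(-142 + \left(-3 + 2\right)^{2}\right) = - 110 \left(-142 + \left(-1\right)^{2}\right) = - 110 \left(-142 + 1\right) = \left(-110\right) \left(-141\right) = 15510$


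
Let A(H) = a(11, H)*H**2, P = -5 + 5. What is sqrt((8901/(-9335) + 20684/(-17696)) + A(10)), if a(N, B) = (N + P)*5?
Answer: 9*sqrt(28940693976727610)/20649020 ≈ 74.148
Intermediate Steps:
P = 0
a(N, B) = 5*N (a(N, B) = (N + 0)*5 = N*5 = 5*N)
A(H) = 55*H**2 (A(H) = (5*11)*H**2 = 55*H**2)
sqrt((8901/(-9335) + 20684/(-17696)) + A(10)) = sqrt((8901/(-9335) + 20684/(-17696)) + 55*10**2) = sqrt((8901*(-1/9335) + 20684*(-1/17696)) + 55*100) = sqrt((-8901/9335 - 5171/4424) + 5500) = sqrt(-87649309/41298040 + 5500) = sqrt(227051570691/41298040) = 9*sqrt(28940693976727610)/20649020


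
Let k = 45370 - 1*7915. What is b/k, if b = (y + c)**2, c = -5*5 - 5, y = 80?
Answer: 500/7491 ≈ 0.066747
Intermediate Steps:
k = 37455 (k = 45370 - 7915 = 37455)
c = -30 (c = -25 - 5 = -30)
b = 2500 (b = (80 - 30)**2 = 50**2 = 2500)
b/k = 2500/37455 = 2500*(1/37455) = 500/7491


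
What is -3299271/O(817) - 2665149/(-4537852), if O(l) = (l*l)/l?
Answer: -14969426079159/3707425084 ≈ -4037.7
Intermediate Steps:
O(l) = l (O(l) = l²/l = l)
-3299271/O(817) - 2665149/(-4537852) = -3299271/817 - 2665149/(-4537852) = -3299271*1/817 - 2665149*(-1/4537852) = -3299271/817 + 2665149/4537852 = -14969426079159/3707425084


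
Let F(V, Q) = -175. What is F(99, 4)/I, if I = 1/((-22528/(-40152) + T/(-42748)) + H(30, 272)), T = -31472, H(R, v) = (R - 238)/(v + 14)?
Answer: -8408012500/84288369 ≈ -99.753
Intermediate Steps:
H(R, v) = (-238 + R)/(14 + v)
I = 590018583/336320500 (I = 1/((-22528/(-40152) - 31472/(-42748)) + (-238 + 30)/(14 + 272)) = 1/((-22528*(-1/40152) - 31472*(-1/42748)) - 208/286) = 1/((2816/5019 + 7868/10687) + (1/286)*(-208)) = 1/(69584084/53638053 - 8/11) = 1/(336320500/590018583) = 590018583/336320500 ≈ 1.7543)
F(99, 4)/I = -175/590018583/336320500 = -175*336320500/590018583 = -8408012500/84288369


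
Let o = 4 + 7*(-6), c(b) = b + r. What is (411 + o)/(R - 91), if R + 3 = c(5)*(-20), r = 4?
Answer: -373/274 ≈ -1.3613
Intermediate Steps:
c(b) = 4 + b (c(b) = b + 4 = 4 + b)
R = -183 (R = -3 + (4 + 5)*(-20) = -3 + 9*(-20) = -3 - 180 = -183)
o = -38 (o = 4 - 42 = -38)
(411 + o)/(R - 91) = (411 - 38)/(-183 - 91) = 373/(-274) = 373*(-1/274) = -373/274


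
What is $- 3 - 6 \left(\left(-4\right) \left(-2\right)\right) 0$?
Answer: $0$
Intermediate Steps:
$- 3 - 6 \left(\left(-4\right) \left(-2\right)\right) 0 = - 3 \left(-6\right) 8 \cdot 0 = - 3 \left(\left(-48\right) 0\right) = \left(-3\right) 0 = 0$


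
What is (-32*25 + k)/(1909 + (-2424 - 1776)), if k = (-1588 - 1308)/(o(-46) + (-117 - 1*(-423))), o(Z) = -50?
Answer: 12981/36656 ≈ 0.35413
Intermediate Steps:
k = -181/16 (k = (-1588 - 1308)/(-50 + (-117 - 1*(-423))) = -2896/(-50 + (-117 + 423)) = -2896/(-50 + 306) = -2896/256 = -2896*1/256 = -181/16 ≈ -11.313)
(-32*25 + k)/(1909 + (-2424 - 1776)) = (-32*25 - 181/16)/(1909 + (-2424 - 1776)) = (-800 - 181/16)/(1909 - 4200) = -12981/16/(-2291) = -12981/16*(-1/2291) = 12981/36656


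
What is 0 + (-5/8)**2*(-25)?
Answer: -625/64 ≈ -9.7656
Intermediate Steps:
0 + (-5/8)**2*(-25) = 0 + (25/64)*(-25) = 0 - 625/64 = -625/64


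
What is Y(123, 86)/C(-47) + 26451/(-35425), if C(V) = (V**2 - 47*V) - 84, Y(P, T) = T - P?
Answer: -115949359/153531950 ≈ -0.75521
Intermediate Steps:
C(V) = -84 + V**2 - 47*V
Y(123, 86)/C(-47) + 26451/(-35425) = (86 - 1*123)/(-84 + (-47)**2 - 47*(-47)) + 26451/(-35425) = (86 - 123)/(-84 + 2209 + 2209) + 26451*(-1/35425) = -37/4334 - 26451/35425 = -115949359/153531950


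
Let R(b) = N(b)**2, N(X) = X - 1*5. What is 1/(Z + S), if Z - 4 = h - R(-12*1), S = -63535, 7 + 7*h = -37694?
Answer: -7/484441 ≈ -1.4450e-5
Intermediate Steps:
h = -37701/7 (h = -1 + (1/7)*(-37694) = -1 - 37694/7 = -37701/7 ≈ -5385.9)
N(X) = -5 + X (N(X) = X - 5 = -5 + X)
R(b) = (-5 + b)**2
Z = -39696/7 (Z = 4 + (-37701/7 - (-5 - 12*1)**2) = 4 + (-37701/7 - (-5 - 12)**2) = 4 + (-37701/7 - 1*(-17)**2) = 4 + (-37701/7 - 1*289) = 4 + (-37701/7 - 289) = 4 - 39724/7 = -39696/7 ≈ -5670.9)
1/(Z + S) = 1/(-39696/7 - 63535) = 1/(-484441/7) = -7/484441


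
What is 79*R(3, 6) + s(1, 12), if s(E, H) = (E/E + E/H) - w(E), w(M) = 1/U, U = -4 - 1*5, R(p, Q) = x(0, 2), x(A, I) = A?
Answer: 43/36 ≈ 1.1944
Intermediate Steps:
R(p, Q) = 0
U = -9 (U = -4 - 5 = -9)
w(M) = -⅑ (w(M) = 1/(-9) = 1*(-⅑) = -⅑)
s(E, H) = 10/9 + E/H (s(E, H) = (E/E + E/H) - 1*(-⅑) = (1 + E/H) + ⅑ = 10/9 + E/H)
79*R(3, 6) + s(1, 12) = 79*0 + (10/9 + 1/12) = 0 + (10/9 + 1*(1/12)) = 0 + (10/9 + 1/12) = 0 + 43/36 = 43/36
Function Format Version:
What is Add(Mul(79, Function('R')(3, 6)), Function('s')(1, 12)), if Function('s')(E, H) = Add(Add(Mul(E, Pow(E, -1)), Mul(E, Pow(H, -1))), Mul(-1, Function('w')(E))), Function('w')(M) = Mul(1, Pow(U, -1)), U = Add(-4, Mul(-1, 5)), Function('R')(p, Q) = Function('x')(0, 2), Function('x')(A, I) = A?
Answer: Rational(43, 36) ≈ 1.1944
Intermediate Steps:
Function('R')(p, Q) = 0
U = -9 (U = Add(-4, -5) = -9)
Function('w')(M) = Rational(-1, 9) (Function('w')(M) = Mul(1, Pow(-9, -1)) = Mul(1, Rational(-1, 9)) = Rational(-1, 9))
Function('s')(E, H) = Add(Rational(10, 9), Mul(E, Pow(H, -1))) (Function('s')(E, H) = Add(Add(Mul(E, Pow(E, -1)), Mul(E, Pow(H, -1))), Mul(-1, Rational(-1, 9))) = Add(Add(1, Mul(E, Pow(H, -1))), Rational(1, 9)) = Add(Rational(10, 9), Mul(E, Pow(H, -1))))
Add(Mul(79, Function('R')(3, 6)), Function('s')(1, 12)) = Add(Mul(79, 0), Add(Rational(10, 9), Mul(1, Pow(12, -1)))) = Add(0, Add(Rational(10, 9), Mul(1, Rational(1, 12)))) = Add(0, Add(Rational(10, 9), Rational(1, 12))) = Add(0, Rational(43, 36)) = Rational(43, 36)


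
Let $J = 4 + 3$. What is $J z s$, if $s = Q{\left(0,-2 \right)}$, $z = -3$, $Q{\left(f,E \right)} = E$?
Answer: $42$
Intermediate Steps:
$J = 7$
$s = -2$
$J z s = 7 \left(-3\right) \left(-2\right) = \left(-21\right) \left(-2\right) = 42$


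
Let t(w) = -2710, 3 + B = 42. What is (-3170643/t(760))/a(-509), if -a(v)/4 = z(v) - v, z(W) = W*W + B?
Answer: -1056881/938126120 ≈ -0.0011266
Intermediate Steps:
B = 39 (B = -3 + 42 = 39)
z(W) = 39 + W² (z(W) = W*W + 39 = W² + 39 = 39 + W²)
a(v) = -156 - 4*v² + 4*v (a(v) = -4*((39 + v²) - v) = -4*(39 + v² - v) = -156 - 4*v² + 4*v)
(-3170643/t(760))/a(-509) = (-3170643/(-2710))/(-156 - 4*(-509)² + 4*(-509)) = (-3170643*(-1/2710))/(-156 - 4*259081 - 2036) = 3170643/(2710*(-156 - 1036324 - 2036)) = (3170643/2710)/(-1038516) = (3170643/2710)*(-1/1038516) = -1056881/938126120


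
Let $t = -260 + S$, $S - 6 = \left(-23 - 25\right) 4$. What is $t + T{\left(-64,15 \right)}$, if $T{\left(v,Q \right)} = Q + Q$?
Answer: $-416$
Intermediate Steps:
$T{\left(v,Q \right)} = 2 Q$
$S = -186$ ($S = 6 + \left(-23 - 25\right) 4 = 6 - 192 = -186$)
$t = -446$ ($t = -260 - 186 = -446$)
$t + T{\left(-64,15 \right)} = -446 + 2 \cdot 15 = -446 + 30 = -416$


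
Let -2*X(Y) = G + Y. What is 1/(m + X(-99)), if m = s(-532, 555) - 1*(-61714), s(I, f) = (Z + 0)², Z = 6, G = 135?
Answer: 1/61732 ≈ 1.6199e-5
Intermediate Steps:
s(I, f) = 36 (s(I, f) = (6 + 0)² = 6² = 36)
X(Y) = -135/2 - Y/2 (X(Y) = -(135 + Y)/2 = -135/2 - Y/2)
m = 61750 (m = 36 - 1*(-61714) = 36 + 61714 = 61750)
1/(m + X(-99)) = 1/(61750 + (-135/2 - ½*(-99))) = 1/(61750 + (-135/2 + 99/2)) = 1/(61750 - 18) = 1/61732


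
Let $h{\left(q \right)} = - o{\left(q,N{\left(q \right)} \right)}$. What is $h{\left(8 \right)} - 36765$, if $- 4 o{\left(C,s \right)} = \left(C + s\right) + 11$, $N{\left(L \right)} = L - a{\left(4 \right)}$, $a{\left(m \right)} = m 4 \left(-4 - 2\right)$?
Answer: $- \frac{146937}{4} \approx -36734.0$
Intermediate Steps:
$a{\left(m \right)} = - 24 m$ ($a{\left(m \right)} = 4 m \left(-6\right) = - 24 m$)
$N{\left(L \right)} = 96 + L$ ($N{\left(L \right)} = L - \left(-24\right) 4 = L - -96 = L + 96 = 96 + L$)
$o{\left(C,s \right)} = - \frac{11}{4} - \frac{C}{4} - \frac{s}{4}$ ($o{\left(C,s \right)} = - \frac{\left(C + s\right) + 11}{4} = - \frac{11 + C + s}{4} = - \frac{11}{4} - \frac{C}{4} - \frac{s}{4}$)
$h{\left(q \right)} = \frac{107}{4} + \frac{q}{2}$ ($h{\left(q \right)} = - (- \frac{11}{4} - \frac{q}{4} - \frac{96 + q}{4}) = - (- \frac{11}{4} - \frac{q}{4} - \left(24 + \frac{q}{4}\right)) = - (- \frac{107}{4} - \frac{q}{2}) = \frac{107}{4} + \frac{q}{2}$)
$h{\left(8 \right)} - 36765 = \left(\frac{107}{4} + \frac{1}{2} \cdot 8\right) - 36765 = \left(\frac{107}{4} + 4\right) - 36765 = \frac{123}{4} - 36765 = - \frac{146937}{4}$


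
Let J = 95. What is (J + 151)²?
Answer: 60516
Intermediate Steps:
(J + 151)² = (95 + 151)² = 246² = 60516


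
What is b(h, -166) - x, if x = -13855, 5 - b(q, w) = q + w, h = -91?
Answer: 14117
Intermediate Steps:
b(q, w) = 5 - q - w (b(q, w) = 5 - (q + w) = 5 + (-q - w) = 5 - q - w)
b(h, -166) - x = (5 - 1*(-91) - 1*(-166)) - 1*(-13855) = (5 + 91 + 166) + 13855 = 262 + 13855 = 14117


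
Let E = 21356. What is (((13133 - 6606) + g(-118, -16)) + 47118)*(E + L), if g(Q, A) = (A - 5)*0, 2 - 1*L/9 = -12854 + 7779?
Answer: 3596843605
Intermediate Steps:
L = 45693 (L = 18 - 9*(-12854 + 7779) = 18 - 9*(-5075) = 18 + 45675 = 45693)
g(Q, A) = 0 (g(Q, A) = (-5 + A)*0 = 0)
(((13133 - 6606) + g(-118, -16)) + 47118)*(E + L) = (((13133 - 6606) + 0) + 47118)*(21356 + 45693) = ((6527 + 0) + 47118)*67049 = (6527 + 47118)*67049 = 53645*67049 = 3596843605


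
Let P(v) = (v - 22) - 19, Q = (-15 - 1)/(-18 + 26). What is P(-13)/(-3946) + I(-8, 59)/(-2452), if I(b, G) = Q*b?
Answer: 8659/1209449 ≈ 0.0071595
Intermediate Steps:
Q = -2 (Q = -16/8 = -16*⅛ = -2)
P(v) = -41 + v (P(v) = (-22 + v) - 19 = -41 + v)
I(b, G) = -2*b
P(-13)/(-3946) + I(-8, 59)/(-2452) = (-41 - 13)/(-3946) - 2*(-8)/(-2452) = -54*(-1/3946) + 16*(-1/2452) = 27/1973 - 4/613 = 8659/1209449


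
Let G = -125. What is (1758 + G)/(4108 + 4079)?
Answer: 1633/8187 ≈ 0.19946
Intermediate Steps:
(1758 + G)/(4108 + 4079) = (1758 - 125)/(4108 + 4079) = 1633/8187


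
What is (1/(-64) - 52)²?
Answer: 11082241/4096 ≈ 2705.6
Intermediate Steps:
(1/(-64) - 52)² = (-1/64 - 52)² = (-3329/64)² = 11082241/4096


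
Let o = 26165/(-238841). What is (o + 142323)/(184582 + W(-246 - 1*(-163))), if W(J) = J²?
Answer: 4856077354/6533017873 ≈ 0.74331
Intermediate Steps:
o = -26165/238841 (o = 26165*(-1/238841) = -26165/238841 ≈ -0.10955)
(o + 142323)/(184582 + W(-246 - 1*(-163))) = (-26165/238841 + 142323)/(184582 + (-246 - 1*(-163))²) = 33992541478/(238841*(184582 + (-246 + 163)²)) = 33992541478/(238841*(184582 + (-83)²)) = 33992541478/(238841*(184582 + 6889)) = (33992541478/238841)/191471 = (33992541478/238841)*(1/191471) = 4856077354/6533017873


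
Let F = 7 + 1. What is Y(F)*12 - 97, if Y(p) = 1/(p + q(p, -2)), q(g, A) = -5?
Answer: -93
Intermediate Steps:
F = 8
Y(p) = 1/(-5 + p) (Y(p) = 1/(p - 5) = 1/(-5 + p))
Y(F)*12 - 97 = 12/(-5 + 8) - 97 = 12/3 - 97 = (1/3)*12 - 97 = 4 - 97 = -93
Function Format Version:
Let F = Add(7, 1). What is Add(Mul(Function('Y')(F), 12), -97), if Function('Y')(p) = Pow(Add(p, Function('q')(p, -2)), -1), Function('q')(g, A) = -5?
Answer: -93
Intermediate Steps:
F = 8
Function('Y')(p) = Pow(Add(-5, p), -1) (Function('Y')(p) = Pow(Add(p, -5), -1) = Pow(Add(-5, p), -1))
Add(Mul(Function('Y')(F), 12), -97) = Add(Mul(Pow(Add(-5, 8), -1), 12), -97) = Add(Mul(Pow(3, -1), 12), -97) = Add(Mul(Rational(1, 3), 12), -97) = Add(4, -97) = -93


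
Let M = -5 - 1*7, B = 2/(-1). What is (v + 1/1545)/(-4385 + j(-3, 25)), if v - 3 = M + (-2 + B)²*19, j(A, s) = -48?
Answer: -455776/6848985 ≈ -0.066546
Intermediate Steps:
B = -2 (B = 2*(-1) = -2)
M = -12 (M = -5 - 7 = -12)
v = 295 (v = 3 + (-12 + (-2 - 2)²*19) = 3 + (-12 + (-4)²*19) = 3 + (-12 + 16*19) = 3 + (-12 + 304) = 3 + 292 = 295)
(v + 1/1545)/(-4385 + j(-3, 25)) = (295 + 1/1545)/(-4385 - 48) = (295 + 1/1545)/(-4433) = (455776/1545)*(-1/4433) = -455776/6848985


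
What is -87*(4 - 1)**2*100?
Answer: -78300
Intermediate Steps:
-87*(4 - 1)**2*100 = -87*3**2*100 = -87*9*100 = -783*100 = -78300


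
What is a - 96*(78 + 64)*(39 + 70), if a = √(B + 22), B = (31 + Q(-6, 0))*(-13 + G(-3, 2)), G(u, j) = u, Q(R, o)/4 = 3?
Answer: -1485888 + 3*I*√74 ≈ -1.4859e+6 + 25.807*I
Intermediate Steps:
Q(R, o) = 12 (Q(R, o) = 4*3 = 12)
B = -688 (B = (31 + 12)*(-13 - 3) = 43*(-16) = -688)
a = 3*I*√74 (a = √(-688 + 22) = √(-666) = 3*I*√74 ≈ 25.807*I)
a - 96*(78 + 64)*(39 + 70) = 3*I*√74 - 96*(78 + 64)*(39 + 70) = 3*I*√74 - 13632*109 = 3*I*√74 - 96*15478 = 3*I*√74 - 1485888 = -1485888 + 3*I*√74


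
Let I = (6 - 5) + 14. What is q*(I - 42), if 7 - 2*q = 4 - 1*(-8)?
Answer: 135/2 ≈ 67.500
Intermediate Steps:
q = -5/2 (q = 7/2 - (4 - 1*(-8))/2 = 7/2 - (4 + 8)/2 = 7/2 - ½*12 = 7/2 - 6 = -5/2 ≈ -2.5000)
I = 15 (I = 1 + 14 = 15)
q*(I - 42) = -5*(15 - 42)/2 = -5/2*(-27) = 135/2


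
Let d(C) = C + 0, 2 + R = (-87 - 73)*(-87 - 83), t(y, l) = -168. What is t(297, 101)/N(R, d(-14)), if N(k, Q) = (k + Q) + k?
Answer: -84/27191 ≈ -0.0030893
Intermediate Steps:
R = 27198 (R = -2 + (-87 - 73)*(-87 - 83) = -2 - 160*(-170) = -2 + 27200 = 27198)
d(C) = C
N(k, Q) = Q + 2*k (N(k, Q) = (Q + k) + k = Q + 2*k)
t(297, 101)/N(R, d(-14)) = -168/(-14 + 2*27198) = -168/(-14 + 54396) = -168/54382 = -168*1/54382 = -84/27191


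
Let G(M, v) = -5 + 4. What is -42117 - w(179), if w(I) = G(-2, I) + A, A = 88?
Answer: -42204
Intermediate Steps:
G(M, v) = -1
w(I) = 87 (w(I) = -1 + 88 = 87)
-42117 - w(179) = -42117 - 1*87 = -42117 - 87 = -42204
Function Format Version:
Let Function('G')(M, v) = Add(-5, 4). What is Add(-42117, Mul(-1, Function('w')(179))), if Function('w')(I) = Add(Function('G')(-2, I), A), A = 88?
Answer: -42204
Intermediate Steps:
Function('G')(M, v) = -1
Function('w')(I) = 87 (Function('w')(I) = Add(-1, 88) = 87)
Add(-42117, Mul(-1, Function('w')(179))) = Add(-42117, Mul(-1, 87)) = Add(-42117, -87) = -42204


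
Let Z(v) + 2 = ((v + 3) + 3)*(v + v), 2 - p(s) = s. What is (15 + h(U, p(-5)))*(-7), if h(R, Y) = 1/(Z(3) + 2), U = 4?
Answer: -5677/54 ≈ -105.13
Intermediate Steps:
p(s) = 2 - s
Z(v) = -2 + 2*v*(6 + v) (Z(v) = -2 + ((v + 3) + 3)*(v + v) = -2 + ((3 + v) + 3)*(2*v) = -2 + (6 + v)*(2*v) = -2 + 2*v*(6 + v))
h(R, Y) = 1/54 (h(R, Y) = 1/((-2 + 2*3**2 + 12*3) + 2) = 1/((-2 + 2*9 + 36) + 2) = 1/((-2 + 18 + 36) + 2) = 1/(52 + 2) = 1/54)
(15 + h(U, p(-5)))*(-7) = (15 + 1/54)*(-7) = (811/54)*(-7) = -5677/54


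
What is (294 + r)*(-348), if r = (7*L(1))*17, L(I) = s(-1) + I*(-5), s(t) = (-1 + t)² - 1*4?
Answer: 104748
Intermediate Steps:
s(t) = -4 + (-1 + t)² (s(t) = (-1 + t)² - 4 = -4 + (-1 + t)²)
L(I) = -5*I (L(I) = (-4 + (-1 - 1)²) + I*(-5) = (-4 + (-2)²) - 5*I = (-4 + 4) - 5*I = 0 - 5*I = -5*I)
r = -595 (r = (7*(-5*1))*17 = (7*(-5))*17 = -35*17 = -595)
(294 + r)*(-348) = (294 - 595)*(-348) = -301*(-348) = 104748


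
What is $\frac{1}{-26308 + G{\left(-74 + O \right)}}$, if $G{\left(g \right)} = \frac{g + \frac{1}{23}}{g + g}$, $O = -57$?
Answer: $- \frac{3013}{79264498} \approx -3.8012 \cdot 10^{-5}$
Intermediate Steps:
$G{\left(g \right)} = \frac{\frac{1}{23} + g}{2 g}$ ($G{\left(g \right)} = \frac{g + \frac{1}{23}}{2 g} = \left(\frac{1}{23} + g\right) \frac{1}{2 g} = \frac{\frac{1}{23} + g}{2 g}$)
$\frac{1}{-26308 + G{\left(-74 + O \right)}} = \frac{1}{-26308 + \frac{1 + 23 \left(-74 - 57\right)}{46 \left(-74 - 57\right)}} = \frac{1}{-26308 + \frac{1 + 23 \left(-131\right)}{46 \left(-131\right)}} = \frac{1}{-26308 + \frac{1}{46} \left(- \frac{1}{131}\right) \left(1 - 3013\right)} = \frac{1}{-26308 + \frac{1}{46} \left(- \frac{1}{131}\right) \left(-3012\right)} = \frac{1}{-26308 + \frac{1506}{3013}} = \frac{1}{- \frac{79264498}{3013}} = - \frac{3013}{79264498}$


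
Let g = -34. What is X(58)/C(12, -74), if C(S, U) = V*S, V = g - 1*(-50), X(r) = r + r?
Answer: 29/48 ≈ 0.60417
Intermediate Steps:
X(r) = 2*r
V = 16 (V = -34 - 1*(-50) = -34 + 50 = 16)
C(S, U) = 16*S
X(58)/C(12, -74) = (2*58)/((16*12)) = 116/192 = 116*(1/192) = 29/48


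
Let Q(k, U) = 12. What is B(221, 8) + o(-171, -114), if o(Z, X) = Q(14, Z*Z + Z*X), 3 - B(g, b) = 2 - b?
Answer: 21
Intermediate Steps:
B(g, b) = 1 + b (B(g, b) = 3 - (2 - b) = 3 + (-2 + b) = 1 + b)
o(Z, X) = 12
B(221, 8) + o(-171, -114) = (1 + 8) + 12 = 9 + 12 = 21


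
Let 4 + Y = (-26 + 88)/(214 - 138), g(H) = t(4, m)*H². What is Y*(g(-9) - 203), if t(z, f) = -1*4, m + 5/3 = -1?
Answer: 63767/38 ≈ 1678.1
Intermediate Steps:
m = -8/3 (m = -5/3 - 1 = -8/3 ≈ -2.6667)
t(z, f) = -4
g(H) = -4*H²
Y = -121/38 (Y = -4 + (-26 + 88)/(214 - 138) = -4 + 62/76 = -4 + 62*(1/76) = -4 + 31/38 = -121/38 ≈ -3.1842)
Y*(g(-9) - 203) = -121*(-4*(-9)² - 203)/38 = -121*(-4*81 - 203)/38 = -121*(-324 - 203)/38 = -121/38*(-527) = 63767/38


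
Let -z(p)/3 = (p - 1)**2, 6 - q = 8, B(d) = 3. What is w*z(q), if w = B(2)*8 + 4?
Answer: -756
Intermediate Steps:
q = -2 (q = 6 - 1*8 = 6 - 8 = -2)
z(p) = -3*(-1 + p)**2 (z(p) = -3*(p - 1)**2 = -3*(-1 + p)**2)
w = 28 (w = 3*8 + 4 = 24 + 4 = 28)
w*z(q) = 28*(-3*(-1 - 2)**2) = 28*(-3*(-3)**2) = 28*(-3*9) = 28*(-27) = -756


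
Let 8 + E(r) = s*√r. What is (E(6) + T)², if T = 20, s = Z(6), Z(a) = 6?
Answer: 360 + 144*√6 ≈ 712.73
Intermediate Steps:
s = 6
E(r) = -8 + 6*√r
(E(6) + T)² = ((-8 + 6*√6) + 20)² = (12 + 6*√6)²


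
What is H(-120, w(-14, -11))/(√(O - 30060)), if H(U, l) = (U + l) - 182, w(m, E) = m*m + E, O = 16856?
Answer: 117*I*√3301/6602 ≈ 1.0182*I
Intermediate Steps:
w(m, E) = E + m² (w(m, E) = m² + E = E + m²)
H(U, l) = -182 + U + l
H(-120, w(-14, -11))/(√(O - 30060)) = (-182 - 120 + (-11 + (-14)²))/(√(16856 - 30060)) = (-182 - 120 + (-11 + 196))/(√(-13204)) = (-182 - 120 + 185)/((2*I*√3301)) = -(-117)*I*√3301/6602 = 117*I*√3301/6602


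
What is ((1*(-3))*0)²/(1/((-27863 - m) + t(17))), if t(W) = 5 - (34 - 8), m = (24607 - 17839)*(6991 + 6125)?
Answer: 0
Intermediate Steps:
m = 88769088 (m = 6768*13116 = 88769088)
t(W) = -21 (t(W) = 5 - 1*26 = 5 - 26 = -21)
((1*(-3))*0)²/(1/((-27863 - m) + t(17))) = ((1*(-3))*0)²/(1/((-27863 - 1*88769088) - 21)) = (-3*0)²/(1/((-27863 - 88769088) - 21)) = 0²/(1/(-88796951 - 21)) = 0/(1/(-88796972)) = 0/(-1/88796972) = 0*(-88796972) = 0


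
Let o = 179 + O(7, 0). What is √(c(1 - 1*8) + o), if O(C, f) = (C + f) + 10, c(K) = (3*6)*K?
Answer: √70 ≈ 8.3666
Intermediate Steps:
c(K) = 18*K
O(C, f) = 10 + C + f
o = 196 (o = 179 + (10 + 7 + 0) = 179 + 17 = 196)
√(c(1 - 1*8) + o) = √(18*(1 - 1*8) + 196) = √(18*(1 - 8) + 196) = √(18*(-7) + 196) = √(-126 + 196) = √70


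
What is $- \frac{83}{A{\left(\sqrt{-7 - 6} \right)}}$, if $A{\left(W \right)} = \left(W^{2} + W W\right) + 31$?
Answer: $- \frac{83}{5} \approx -16.6$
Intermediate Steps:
$A{\left(W \right)} = 31 + 2 W^{2}$ ($A{\left(W \right)} = \left(W^{2} + W^{2}\right) + 31 = 2 W^{2} + 31 = 31 + 2 W^{2}$)
$- \frac{83}{A{\left(\sqrt{-7 - 6} \right)}} = - \frac{83}{31 + 2 \left(\sqrt{-7 - 6}\right)^{2}} = - \frac{83}{31 + 2 \left(\sqrt{-13}\right)^{2}} = - \frac{83}{31 + 2 \left(i \sqrt{13}\right)^{2}} = - \frac{83}{31 + 2 \left(-13\right)} = - \frac{83}{31 - 26} = - \frac{83}{5}$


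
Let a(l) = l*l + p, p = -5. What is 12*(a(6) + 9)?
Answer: 480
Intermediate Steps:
a(l) = -5 + l² (a(l) = l*l - 5 = l² - 5 = -5 + l²)
12*(a(6) + 9) = 12*((-5 + 6²) + 9) = 12*((-5 + 36) + 9) = 12*(31 + 9) = 12*40 = 480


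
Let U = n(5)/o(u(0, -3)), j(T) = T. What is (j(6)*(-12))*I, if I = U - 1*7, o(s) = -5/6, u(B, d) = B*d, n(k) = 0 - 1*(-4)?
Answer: 4248/5 ≈ 849.60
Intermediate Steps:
n(k) = 4 (n(k) = 0 + 4 = 4)
o(s) = -⅚ (o(s) = -5*⅙ = -⅚)
U = -24/5 (U = 4/(-⅚) = 4*(-6/5) = -24/5 ≈ -4.8000)
I = -59/5 (I = -24/5 - 1*7 = -24/5 - 7 = -59/5 ≈ -11.800)
(j(6)*(-12))*I = (6*(-12))*(-59/5) = -72*(-59/5) = 4248/5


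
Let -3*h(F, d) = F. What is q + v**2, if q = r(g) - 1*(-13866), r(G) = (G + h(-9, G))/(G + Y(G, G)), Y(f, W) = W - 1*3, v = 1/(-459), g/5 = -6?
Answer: 20449751272/1474767 ≈ 13866.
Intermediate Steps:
h(F, d) = -F/3
g = -30 (g = 5*(-6) = -30)
v = -1/459 ≈ -0.0021787
Y(f, W) = -3 + W (Y(f, W) = W - 3 = -3 + W)
r(G) = (3 + G)/(-3 + 2*G) (r(G) = (G - 1/3*(-9))/(G + (-3 + G)) = (G + 3)/(-3 + 2*G) = (3 + G)/(-3 + 2*G))
q = 97065/7 (q = (3 - 30)/(-3 + 2*(-30)) - 1*(-13866) = -27/(-3 - 60) + 13866 = -27/(-63) + 13866 = -1/63*(-27) + 13866 = 3/7 + 13866 = 97065/7 ≈ 13866.)
q + v**2 = 97065/7 + (-1/459)**2 = 97065/7 + 1/210681 = 20449751272/1474767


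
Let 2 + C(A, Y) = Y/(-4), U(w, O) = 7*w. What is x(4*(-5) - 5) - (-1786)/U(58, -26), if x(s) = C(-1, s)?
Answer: 7023/812 ≈ 8.6490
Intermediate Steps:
C(A, Y) = -2 - Y/4 (C(A, Y) = -2 + Y/(-4) = -2 + Y*(-1/4) = -2 - Y/4)
x(s) = -2 - s/4
x(4*(-5) - 5) - (-1786)/U(58, -26) = (-2 - (4*(-5) - 5)/4) - (-1786)/(7*58) = (-2 - (-20 - 5)/4) - (-1786)/406 = (-2 - 1/4*(-25)) - (-1786)/406 = (-2 + 25/4) - 1*(-893/203) = 17/4 + 893/203 = 7023/812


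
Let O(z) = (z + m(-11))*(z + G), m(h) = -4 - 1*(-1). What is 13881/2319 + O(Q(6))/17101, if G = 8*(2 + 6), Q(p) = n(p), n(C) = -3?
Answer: 78843409/13219073 ≈ 5.9644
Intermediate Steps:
Q(p) = -3
G = 64 (G = 8*8 = 64)
m(h) = -3 (m(h) = -4 + 1 = -3)
O(z) = (-3 + z)*(64 + z) (O(z) = (z - 3)*(z + 64) = (-3 + z)*(64 + z))
13881/2319 + O(Q(6))/17101 = 13881/2319 + (-192 + (-3)² + 61*(-3))/17101 = 13881*(1/2319) + (-192 + 9 - 183)*(1/17101) = 4627/773 - 366*1/17101 = 4627/773 - 366/17101 = 78843409/13219073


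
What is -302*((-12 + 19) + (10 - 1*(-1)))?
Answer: -5436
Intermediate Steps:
-302*((-12 + 19) + (10 - 1*(-1))) = -302*(7 + (10 + 1)) = -302*(7 + 11) = -302*18 = -5436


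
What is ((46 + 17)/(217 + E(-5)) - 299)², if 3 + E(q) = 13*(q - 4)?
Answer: 837523600/9409 ≈ 89013.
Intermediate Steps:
E(q) = -55 + 13*q (E(q) = -3 + 13*(q - 4) = -3 + 13*(-4 + q) = -3 + (-52 + 13*q) = -55 + 13*q)
((46 + 17)/(217 + E(-5)) - 299)² = ((46 + 17)/(217 + (-55 + 13*(-5))) - 299)² = (63/(217 + (-55 - 65)) - 299)² = (63/(217 - 120) - 299)² = (63/97 - 299)² = (-28940/97)² = 837523600/9409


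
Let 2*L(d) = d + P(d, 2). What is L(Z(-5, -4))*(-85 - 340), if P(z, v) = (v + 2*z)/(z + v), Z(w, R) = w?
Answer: 2975/6 ≈ 495.83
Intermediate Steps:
P(z, v) = (v + 2*z)/(v + z)
L(d) = d/2 + (2 + 2*d)/(2*(2 + d)) (L(d) = (d + (2 + 2*d)/(2 + d))/2 = d/2 + (2 + 2*d)/(2*(2 + d)))
L(Z(-5, -4))*(-85 - 340) = ((2 + (-5)² + 4*(-5))/(2*(2 - 5)))*(-85 - 340) = ((½)*(2 + 25 - 20)/(-3))*(-425) = ((½)*(-⅓)*7)*(-425) = -7/6*(-425) = 2975/6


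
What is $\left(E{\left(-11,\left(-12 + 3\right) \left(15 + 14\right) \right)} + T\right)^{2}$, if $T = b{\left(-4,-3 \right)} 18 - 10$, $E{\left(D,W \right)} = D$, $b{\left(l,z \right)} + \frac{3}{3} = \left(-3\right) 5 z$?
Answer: $594441$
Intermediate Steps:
$b{\left(l,z \right)} = -1 - 15 z$ ($b{\left(l,z \right)} = -1 + \left(-3\right) 5 z = -1 - 15 z$)
$T = 782$ ($T = \left(-1 - -45\right) 18 - 10 = \left(-1 + 45\right) 18 - 10 = 44 \cdot 18 - 10 = 792 - 10 = 782$)
$\left(E{\left(-11,\left(-12 + 3\right) \left(15 + 14\right) \right)} + T\right)^{2} = \left(-11 + 782\right)^{2} = 771^{2} = 594441$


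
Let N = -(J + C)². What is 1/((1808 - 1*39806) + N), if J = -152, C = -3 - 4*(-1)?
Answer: -1/60799 ≈ -1.6448e-5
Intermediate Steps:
C = 1 (C = -3 + 4 = 1)
N = -22801 (N = -(-152 + 1)² = -1*(-151)² = -1*22801 = -22801)
1/((1808 - 1*39806) + N) = 1/((1808 - 1*39806) - 22801) = 1/((1808 - 39806) - 22801) = 1/(-37998 - 22801) = 1/(-60799) = -1/60799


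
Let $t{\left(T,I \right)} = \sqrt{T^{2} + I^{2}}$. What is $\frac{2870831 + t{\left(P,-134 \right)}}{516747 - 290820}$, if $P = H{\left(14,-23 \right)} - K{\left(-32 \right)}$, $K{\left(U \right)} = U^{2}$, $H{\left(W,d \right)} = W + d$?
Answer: $\frac{2870831}{225927} + \frac{\sqrt{1085045}}{225927} \approx 12.712$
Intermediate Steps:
$P = -1033$ ($P = \left(14 - 23\right) - \left(-32\right)^{2} = -9 - 1024 = -1033$)
$t{\left(T,I \right)} = \sqrt{I^{2} + T^{2}}$
$\frac{2870831 + t{\left(P,-134 \right)}}{516747 - 290820} = \frac{2870831 + \sqrt{\left(-134\right)^{2} + \left(-1033\right)^{2}}}{516747 - 290820} = \frac{2870831 + \sqrt{17956 + 1067089}}{225927} = \left(2870831 + \sqrt{1085045}\right) \frac{1}{225927} = \frac{2870831}{225927} + \frac{\sqrt{1085045}}{225927}$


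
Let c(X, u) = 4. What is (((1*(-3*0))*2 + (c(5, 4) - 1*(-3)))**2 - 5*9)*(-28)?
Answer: -112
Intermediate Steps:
(((1*(-3*0))*2 + (c(5, 4) - 1*(-3)))**2 - 5*9)*(-28) = (((1*(-3*0))*2 + (4 - 1*(-3)))**2 - 5*9)*(-28) = (((1*0)*2 + (4 + 3))**2 - 45)*(-28) = ((0*2 + 7)**2 - 45)*(-28) = ((0 + 7)**2 - 45)*(-28) = (7**2 - 45)*(-28) = (49 - 45)*(-28) = 4*(-28) = -112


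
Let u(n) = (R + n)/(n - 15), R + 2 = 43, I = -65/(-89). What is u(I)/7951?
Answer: -1857/5048885 ≈ -0.00036780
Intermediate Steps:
I = 65/89 (I = -65*(-1/89) = 65/89 ≈ 0.73034)
R = 41 (R = -2 + 43 = 41)
u(n) = (41 + n)/(-15 + n) (u(n) = (41 + n)/(n - 15) = (41 + n)/(-15 + n))
u(I)/7951 = ((41 + 65/89)/(-15 + 65/89))/7951 = ((3714/89)/(-1270/89))*(1/7951) = -89/1270*3714/89*(1/7951) = -1857/635*1/7951 = -1857/5048885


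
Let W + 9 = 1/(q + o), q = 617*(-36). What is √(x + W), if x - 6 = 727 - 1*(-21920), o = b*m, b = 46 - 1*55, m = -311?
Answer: √948191253447/6471 ≈ 150.48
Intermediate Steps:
b = -9 (b = 46 - 55 = -9)
q = -22212
o = 2799 (o = -9*(-311) = 2799)
x = 22653 (x = 6 + (727 - 1*(-21920)) = 6 + (727 + 21920) = 6 + 22647 = 22653)
W = -174718/19413 (W = -9 + 1/(-22212 + 2799) = -9 + 1/(-19413) = -9 - 1/19413 = -174718/19413 ≈ -9.0000)
√(x + W) = √(22653 - 174718/19413) = √(439587971/19413) = √948191253447/6471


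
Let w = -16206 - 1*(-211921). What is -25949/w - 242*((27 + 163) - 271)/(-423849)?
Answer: -4944954377/27651202345 ≈ -0.17883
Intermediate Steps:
w = 195715 (w = -16206 + 211921 = 195715)
-25949/w - 242*((27 + 163) - 271)/(-423849) = -25949/195715 - 242*((27 + 163) - 271)/(-423849) = -25949*1/195715 - 242*(190 - 271)*(-1/423849) = -25949/195715 - 242*(-81)*(-1/423849) = -25949/195715 + 19602*(-1/423849) = -25949/195715 - 6534/141283 = -4944954377/27651202345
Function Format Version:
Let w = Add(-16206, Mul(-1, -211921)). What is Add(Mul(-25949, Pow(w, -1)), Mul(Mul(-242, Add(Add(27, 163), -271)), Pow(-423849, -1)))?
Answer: Rational(-4944954377, 27651202345) ≈ -0.17883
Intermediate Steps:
w = 195715 (w = Add(-16206, 211921) = 195715)
Add(Mul(-25949, Pow(w, -1)), Mul(Mul(-242, Add(Add(27, 163), -271)), Pow(-423849, -1))) = Add(Mul(-25949, Pow(195715, -1)), Mul(Mul(-242, Add(Add(27, 163), -271)), Pow(-423849, -1))) = Add(Mul(-25949, Rational(1, 195715)), Mul(Mul(-242, Add(190, -271)), Rational(-1, 423849))) = Add(Rational(-25949, 195715), Mul(Mul(-242, -81), Rational(-1, 423849))) = Add(Rational(-25949, 195715), Mul(19602, Rational(-1, 423849))) = Add(Rational(-25949, 195715), Rational(-6534, 141283)) = Rational(-4944954377, 27651202345)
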